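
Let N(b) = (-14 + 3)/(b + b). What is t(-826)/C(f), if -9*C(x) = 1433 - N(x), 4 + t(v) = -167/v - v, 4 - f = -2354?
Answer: -14412687858/2791070107 ≈ -5.1639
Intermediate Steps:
f = 2358 (f = 4 - 1*(-2354) = 4 + 2354 = 2358)
t(v) = -4 - v - 167/v (t(v) = -4 + (-167/v - v) = -4 + (-v - 167/v) = -4 - v - 167/v)
N(b) = -11/(2*b) (N(b) = -11*1/(2*b) = -11/(2*b))
C(x) = -1433/9 - 11/(18*x) (C(x) = -(1433 - (-11)/(2*x))/9 = -(1433 + 11/(2*x))/9 = -1433/9 - 11/(18*x))
t(-826)/C(f) = (-4 - 1*(-826) - 167/(-826))/(((1/18)*(-11 - 2866*2358)/2358)) = (-4 + 826 - 167*(-1/826))/(((1/18)*(1/2358)*(-11 - 6758028))) = (-4 + 826 + 167/826)/(((1/18)*(1/2358)*(-6758039))) = 679139/(826*(-6758039/42444)) = (679139/826)*(-42444/6758039) = -14412687858/2791070107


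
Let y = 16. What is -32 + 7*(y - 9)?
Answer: 17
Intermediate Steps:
-32 + 7*(y - 9) = -32 + 7*(16 - 9) = -32 + 7*7 = -32 + 49 = 17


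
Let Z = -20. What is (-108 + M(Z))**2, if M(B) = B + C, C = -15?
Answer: 20449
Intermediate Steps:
M(B) = -15 + B (M(B) = B - 15 = -15 + B)
(-108 + M(Z))**2 = (-108 + (-15 - 20))**2 = (-108 - 35)**2 = (-143)**2 = 20449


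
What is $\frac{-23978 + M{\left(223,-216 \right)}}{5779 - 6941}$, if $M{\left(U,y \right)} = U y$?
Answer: $\frac{36073}{581} \approx 62.088$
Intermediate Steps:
$\frac{-23978 + M{\left(223,-216 \right)}}{5779 - 6941} = \frac{-23978 + 223 \left(-216\right)}{5779 - 6941} = \frac{-23978 - 48168}{-1162} = \left(-72146\right) \left(- \frac{1}{1162}\right) = \frac{36073}{581}$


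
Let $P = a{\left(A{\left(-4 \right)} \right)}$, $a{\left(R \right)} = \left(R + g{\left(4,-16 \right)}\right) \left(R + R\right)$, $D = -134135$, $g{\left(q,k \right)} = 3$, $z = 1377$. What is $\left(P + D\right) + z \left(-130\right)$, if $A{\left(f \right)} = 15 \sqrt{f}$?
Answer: $-314945 + 180 i \approx -3.1495 \cdot 10^{5} + 180.0 i$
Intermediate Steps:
$a{\left(R \right)} = 2 R \left(3 + R\right)$ ($a{\left(R \right)} = \left(R + 3\right) \left(R + R\right) = \left(3 + R\right) 2 R = 2 R \left(3 + R\right)$)
$P = 60 i \left(3 + 30 i\right)$ ($P = 2 \cdot 15 \sqrt{-4} \left(3 + 15 \sqrt{-4}\right) = 2 \cdot 15 \cdot 2 i \left(3 + 15 \cdot 2 i\right) = 2 \cdot 30 i \left(3 + 30 i\right) = 60 i \left(3 + 30 i\right) \approx -1800.0 + 180.0 i$)
$\left(P + D\right) + z \left(-130\right) = \left(\left(-1800 + 180 i\right) - 134135\right) + 1377 \left(-130\right) = \left(-135935 + 180 i\right) - 179010 = -314945 + 180 i$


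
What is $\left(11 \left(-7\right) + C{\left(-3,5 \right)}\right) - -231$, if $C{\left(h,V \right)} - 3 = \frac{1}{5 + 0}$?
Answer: $\frac{786}{5} \approx 157.2$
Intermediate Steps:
$C{\left(h,V \right)} = \frac{16}{5}$ ($C{\left(h,V \right)} = 3 + \frac{1}{5 + 0} = 3 + \frac{1}{5} = \frac{16}{5}$)
$\left(11 \left(-7\right) + C{\left(-3,5 \right)}\right) - -231 = \left(11 \left(-7\right) + \frac{16}{5}\right) - -231 = \left(-77 + \frac{16}{5}\right) + 231 = - \frac{369}{5} + 231 = \frac{786}{5}$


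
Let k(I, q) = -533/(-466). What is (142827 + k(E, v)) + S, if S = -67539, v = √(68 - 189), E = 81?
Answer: 35084741/466 ≈ 75289.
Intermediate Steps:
v = 11*I (v = √(-121) = 11*I ≈ 11.0*I)
k(I, q) = 533/466 (k(I, q) = -533*(-1/466) = 533/466)
(142827 + k(E, v)) + S = (142827 + 533/466) - 67539 = 66557915/466 - 67539 = 35084741/466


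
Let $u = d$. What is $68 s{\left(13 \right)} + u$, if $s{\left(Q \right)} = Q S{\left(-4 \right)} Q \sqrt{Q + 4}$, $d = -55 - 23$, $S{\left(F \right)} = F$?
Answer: $-78 - 45968 \sqrt{17} \approx -1.8961 \cdot 10^{5}$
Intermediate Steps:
$d = -78$
$u = -78$
$s{\left(Q \right)} = - 4 Q^{2} \sqrt{4 + Q}$ ($s{\left(Q \right)} = Q \left(-4\right) Q \sqrt{Q + 4} = - 4 Q Q \sqrt{4 + Q} = - 4 Q^{2} \sqrt{4 + Q}$)
$68 s{\left(13 \right)} + u = 68 \left(- 4 \cdot 13^{2} \sqrt{4 + 13}\right) - 78 = 68 \left(\left(-4\right) 169 \sqrt{17}\right) - 78 = 68 \left(- 676 \sqrt{17}\right) - 78 = - 45968 \sqrt{17} - 78 = -78 - 45968 \sqrt{17}$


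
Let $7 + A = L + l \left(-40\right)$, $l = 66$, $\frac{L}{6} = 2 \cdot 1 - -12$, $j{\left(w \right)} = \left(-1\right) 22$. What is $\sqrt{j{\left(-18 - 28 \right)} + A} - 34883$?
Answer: $-34883 + i \sqrt{2585} \approx -34883.0 + 50.843 i$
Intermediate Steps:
$j{\left(w \right)} = -22$
$L = 84$ ($L = 6 \left(2 \cdot 1 - -12\right) = 6 \left(2 + 12\right) = 6 \cdot 14 = 84$)
$A = -2563$ ($A = -7 + \left(84 + 66 \left(-40\right)\right) = -7 + \left(84 - 2640\right) = -7 - 2556 = -2563$)
$\sqrt{j{\left(-18 - 28 \right)} + A} - 34883 = \sqrt{-22 - 2563} - 34883 = \sqrt{-2585} - 34883 = i \sqrt{2585} - 34883 = -34883 + i \sqrt{2585}$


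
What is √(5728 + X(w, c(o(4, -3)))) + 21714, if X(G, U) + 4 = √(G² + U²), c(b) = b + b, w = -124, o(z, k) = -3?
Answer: 21714 + √(5724 + 2*√3853) ≈ 21790.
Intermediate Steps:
c(b) = 2*b
X(G, U) = -4 + √(G² + U²)
√(5728 + X(w, c(o(4, -3)))) + 21714 = √(5728 + (-4 + √((-124)² + (2*(-3))²))) + 21714 = √(5728 + (-4 + √(15376 + (-6)²))) + 21714 = √(5728 + (-4 + √(15376 + 36))) + 21714 = √(5728 + (-4 + √15412)) + 21714 = √(5728 + (-4 + 2*√3853)) + 21714 = √(5724 + 2*√3853) + 21714 = 21714 + √(5724 + 2*√3853)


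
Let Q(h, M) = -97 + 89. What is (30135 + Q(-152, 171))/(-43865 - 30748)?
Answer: -30127/74613 ≈ -0.40378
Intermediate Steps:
Q(h, M) = -8
(30135 + Q(-152, 171))/(-43865 - 30748) = (30135 - 8)/(-43865 - 30748) = 30127/(-74613) = 30127*(-1/74613) = -30127/74613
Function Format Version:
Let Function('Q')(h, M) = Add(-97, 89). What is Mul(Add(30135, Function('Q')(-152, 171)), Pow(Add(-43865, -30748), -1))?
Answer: Rational(-30127, 74613) ≈ -0.40378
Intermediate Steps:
Function('Q')(h, M) = -8
Mul(Add(30135, Function('Q')(-152, 171)), Pow(Add(-43865, -30748), -1)) = Mul(Add(30135, -8), Pow(Add(-43865, -30748), -1)) = Mul(30127, Pow(-74613, -1)) = Mul(30127, Rational(-1, 74613)) = Rational(-30127, 74613)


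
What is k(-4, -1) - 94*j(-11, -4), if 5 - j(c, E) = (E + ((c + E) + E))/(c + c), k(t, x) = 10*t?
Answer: -4529/11 ≈ -411.73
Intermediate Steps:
j(c, E) = 5 - (c + 3*E)/(2*c) (j(c, E) = 5 - (E + ((c + E) + E))/(c + c) = 5 - (E + ((E + c) + E))/(2*c) = 5 - (E + (c + 2*E))*1/(2*c) = 5 - (c + 3*E)*1/(2*c) = 5 - (c + 3*E)/(2*c))
k(-4, -1) - 94*j(-11, -4) = 10*(-4) - 141*(-1*(-4) + 3*(-11))/(-11) = -40 - 141*(-1)*(4 - 33)/11 = -40 - 141*(-1)*(-29)/11 = -40 - 94*87/22 = -40 - 4089/11 = -4529/11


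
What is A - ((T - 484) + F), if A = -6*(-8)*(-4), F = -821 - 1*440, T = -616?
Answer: 2169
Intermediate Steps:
F = -1261 (F = -821 - 440 = -1261)
A = -192 (A = 48*(-4) = -192)
A - ((T - 484) + F) = -192 - ((-616 - 484) - 1261) = -192 - (-1100 - 1261) = -192 - 1*(-2361) = -192 + 2361 = 2169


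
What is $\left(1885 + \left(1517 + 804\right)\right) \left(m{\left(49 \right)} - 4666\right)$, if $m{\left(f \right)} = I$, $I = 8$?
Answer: $-19591548$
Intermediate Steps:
$m{\left(f \right)} = 8$
$\left(1885 + \left(1517 + 804\right)\right) \left(m{\left(49 \right)} - 4666\right) = \left(1885 + \left(1517 + 804\right)\right) \left(8 - 4666\right) = \left(1885 + 2321\right) \left(-4658\right) = 4206 \left(-4658\right) = -19591548$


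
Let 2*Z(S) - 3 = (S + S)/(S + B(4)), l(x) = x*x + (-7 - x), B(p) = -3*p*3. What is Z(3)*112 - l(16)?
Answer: -827/11 ≈ -75.182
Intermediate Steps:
B(p) = -9*p
l(x) = -7 + x**2 - x (l(x) = x**2 + (-7 - x) = -7 + x**2 - x)
Z(S) = 3/2 + S/(-36 + S) (Z(S) = 3/2 + ((S + S)/(S - 9*4))/2 = 3/2 + ((2*S)/(S - 36))/2 = 3/2 + ((2*S)/(-36 + S))/2 = 3/2 + (2*S/(-36 + S))/2 = 3/2 + S/(-36 + S))
Z(3)*112 - l(16) = ((-108 + 5*3)/(2*(-36 + 3)))*112 - (-7 + 16**2 - 1*16) = ((1/2)*(-108 + 15)/(-33))*112 - (-7 + 256 - 16) = ((1/2)*(-1/33)*(-93))*112 - 1*233 = (31/22)*112 - 233 = 1736/11 - 233 = -827/11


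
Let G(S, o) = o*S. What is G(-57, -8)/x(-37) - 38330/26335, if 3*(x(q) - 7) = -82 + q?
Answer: -3978262/258083 ≈ -15.415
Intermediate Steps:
G(S, o) = S*o
x(q) = -61/3 + q/3 (x(q) = 7 + (-82 + q)/3 = 7 + (-82/3 + q/3) = -61/3 + q/3)
G(-57, -8)/x(-37) - 38330/26335 = (-57*(-8))/(-61/3 + (⅓)*(-37)) - 38330/26335 = 456/(-61/3 - 37/3) - 38330*1/26335 = 456/(-98/3) - 7666/5267 = 456*(-3/98) - 7666/5267 = -684/49 - 7666/5267 = -3978262/258083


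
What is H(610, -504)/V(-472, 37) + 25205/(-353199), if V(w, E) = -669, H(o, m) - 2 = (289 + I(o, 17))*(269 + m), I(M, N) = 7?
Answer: 8183651299/78763377 ≈ 103.90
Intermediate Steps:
H(o, m) = 79626 + 296*m (H(o, m) = 2 + (289 + 7)*(269 + m) = 2 + 296*(269 + m) = 2 + (79624 + 296*m) = 79626 + 296*m)
H(610, -504)/V(-472, 37) + 25205/(-353199) = (79626 + 296*(-504))/(-669) + 25205/(-353199) = (79626 - 149184)*(-1/669) + 25205*(-1/353199) = -69558*(-1/669) - 25205/353199 = 23186/223 - 25205/353199 = 8183651299/78763377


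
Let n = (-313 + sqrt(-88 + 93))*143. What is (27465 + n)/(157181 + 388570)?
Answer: -17294/545751 + 143*sqrt(5)/545751 ≈ -0.031103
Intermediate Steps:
n = -44759 + 143*sqrt(5) (n = (-313 + sqrt(5))*143 = -44759 + 143*sqrt(5) ≈ -44439.)
(27465 + n)/(157181 + 388570) = (27465 + (-44759 + 143*sqrt(5)))/(157181 + 388570) = (-17294 + 143*sqrt(5))/545751 = (-17294 + 143*sqrt(5))*(1/545751) = -17294/545751 + 143*sqrt(5)/545751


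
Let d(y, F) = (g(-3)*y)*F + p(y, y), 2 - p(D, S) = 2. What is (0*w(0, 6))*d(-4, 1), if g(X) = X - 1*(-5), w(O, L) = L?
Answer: 0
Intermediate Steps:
g(X) = 5 + X (g(X) = X + 5 = 5 + X)
p(D, S) = 0 (p(D, S) = 2 - 1*2 = 2 - 2 = 0)
d(y, F) = 2*F*y (d(y, F) = ((5 - 3)*y)*F + 0 = (2*y)*F + 0 = 2*F*y + 0 = 2*F*y)
(0*w(0, 6))*d(-4, 1) = (0*6)*(2*1*(-4)) = 0*(-8) = 0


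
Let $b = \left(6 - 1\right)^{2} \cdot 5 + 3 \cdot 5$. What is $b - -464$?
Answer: $604$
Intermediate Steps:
$b = 140$ ($b = 5^{2} \cdot 5 + 15 = 25 \cdot 5 + 15 = 125 + 15 = 140$)
$b - -464 = 140 - -464 = 140 + 464 = 604$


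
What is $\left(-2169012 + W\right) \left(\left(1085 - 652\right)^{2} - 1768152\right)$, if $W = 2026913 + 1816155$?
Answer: $-2646118379128$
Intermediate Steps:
$W = 3843068$
$\left(-2169012 + W\right) \left(\left(1085 - 652\right)^{2} - 1768152\right) = \left(-2169012 + 3843068\right) \left(\left(1085 - 652\right)^{2} - 1768152\right) = 1674056 \left(\left(1085 - 652\right)^{2} - 1768152\right) = 1674056 \left(433^{2} - 1768152\right) = 1674056 \left(187489 - 1768152\right) = 1674056 \left(-1580663\right) = -2646118379128$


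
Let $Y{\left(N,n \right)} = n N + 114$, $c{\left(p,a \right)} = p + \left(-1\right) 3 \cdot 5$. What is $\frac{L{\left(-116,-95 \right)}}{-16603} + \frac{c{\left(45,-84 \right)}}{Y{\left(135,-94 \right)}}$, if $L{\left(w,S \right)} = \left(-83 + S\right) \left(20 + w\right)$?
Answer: $- \frac{35899463}{34799888} \approx -1.0316$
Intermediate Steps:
$c{\left(p,a \right)} = -15 + p$ ($c{\left(p,a \right)} = p - 15 = -15 + p$)
$Y{\left(N,n \right)} = 114 + N n$ ($Y{\left(N,n \right)} = N n + 114 = 114 + N n$)
$\frac{L{\left(-116,-95 \right)}}{-16603} + \frac{c{\left(45,-84 \right)}}{Y{\left(135,-94 \right)}} = \frac{-1660 - -9628 + 20 \left(-95\right) - -11020}{-16603} + \frac{-15 + 45}{114 + 135 \left(-94\right)} = \left(-1660 + 9628 - 1900 + 11020\right) \left(- \frac{1}{16603}\right) + \frac{30}{114 - 12690} = 17088 \left(- \frac{1}{16603}\right) + \frac{30}{-12576} = - \frac{17088}{16603} + 30 \left(- \frac{1}{12576}\right) = - \frac{17088}{16603} - \frac{5}{2096} = - \frac{35899463}{34799888}$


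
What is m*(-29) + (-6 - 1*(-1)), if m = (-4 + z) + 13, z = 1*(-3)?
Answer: -179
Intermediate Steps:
z = -3
m = 6 (m = (-4 - 3) + 13 = -7 + 13 = 6)
m*(-29) + (-6 - 1*(-1)) = 6*(-29) + (-6 - 1*(-1)) = -174 + (-6 + 1) = -174 - 5 = -179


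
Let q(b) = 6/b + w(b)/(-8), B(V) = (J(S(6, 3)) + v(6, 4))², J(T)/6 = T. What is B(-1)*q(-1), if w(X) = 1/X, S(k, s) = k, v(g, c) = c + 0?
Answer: -9400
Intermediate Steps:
v(g, c) = c
J(T) = 6*T
B(V) = 1600 (B(V) = (6*6 + 4)² = (36 + 4)² = 40² = 1600)
q(b) = 47/(8*b) (q(b) = 6/b + 1/(b*(-8)) = 6/b - ⅛/b = 6/b - 1/(8*b) = 47/(8*b))
B(-1)*q(-1) = 1600*((47/8)/(-1)) = 1600*((47/8)*(-1)) = 1600*(-47/8) = -9400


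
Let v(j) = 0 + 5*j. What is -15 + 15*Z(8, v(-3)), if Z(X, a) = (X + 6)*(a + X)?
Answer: -1485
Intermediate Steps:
v(j) = 5*j
Z(X, a) = (6 + X)*(X + a)
-15 + 15*Z(8, v(-3)) = -15 + 15*(8**2 + 6*8 + 6*(5*(-3)) + 8*(5*(-3))) = -15 + 15*(64 + 48 + 6*(-15) + 8*(-15)) = -15 + 15*(64 + 48 - 90 - 120) = -15 + 15*(-98) = -15 - 1470 = -1485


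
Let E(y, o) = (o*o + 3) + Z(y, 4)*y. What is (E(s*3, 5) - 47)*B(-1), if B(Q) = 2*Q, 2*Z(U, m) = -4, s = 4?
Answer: 86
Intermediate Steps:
Z(U, m) = -2 (Z(U, m) = (½)*(-4) = -2)
E(y, o) = 3 + o² - 2*y (E(y, o) = (o*o + 3) - 2*y = (o² + 3) - 2*y = (3 + o²) - 2*y = 3 + o² - 2*y)
(E(s*3, 5) - 47)*B(-1) = ((3 + 5² - 8*3) - 47)*(2*(-1)) = ((3 + 25 - 2*12) - 47)*(-2) = ((3 + 25 - 24) - 47)*(-2) = (4 - 47)*(-2) = -43*(-2) = 86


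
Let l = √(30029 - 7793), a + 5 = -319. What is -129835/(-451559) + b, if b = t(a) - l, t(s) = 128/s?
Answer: -171011/1590273 - 2*√5559 ≈ -149.22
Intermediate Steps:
a = -324 (a = -5 - 319 = -324)
l = 2*√5559 (l = √22236 = 2*√5559 ≈ 149.12)
b = -32/81 - 2*√5559 (b = 128/(-324) - 2*√5559 = 128*(-1/324) - 2*√5559 = -32/81 - 2*√5559 ≈ -149.51)
-129835/(-451559) + b = -129835/(-451559) + (-32/81 - 2*√5559) = -129835*(-1/451559) + (-32/81 - 2*√5559) = 5645/19633 + (-32/81 - 2*√5559) = -171011/1590273 - 2*√5559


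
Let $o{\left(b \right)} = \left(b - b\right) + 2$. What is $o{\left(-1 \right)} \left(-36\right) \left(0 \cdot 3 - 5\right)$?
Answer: $360$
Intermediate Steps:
$o{\left(b \right)} = 2$ ($o{\left(b \right)} = 0 + 2 = 2$)
$o{\left(-1 \right)} \left(-36\right) \left(0 \cdot 3 - 5\right) = 2 \left(-36\right) \left(0 \cdot 3 - 5\right) = - 72 \left(0 - 5\right) = \left(-72\right) \left(-5\right) = 360$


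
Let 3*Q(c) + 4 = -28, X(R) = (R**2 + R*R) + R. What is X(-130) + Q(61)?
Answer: 100978/3 ≈ 33659.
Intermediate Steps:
X(R) = R + 2*R**2 (X(R) = (R**2 + R**2) + R = 2*R**2 + R = R + 2*R**2)
Q(c) = -32/3 (Q(c) = -4/3 + (1/3)*(-28) = -4/3 - 28/3 = -32/3)
X(-130) + Q(61) = -130*(1 + 2*(-130)) - 32/3 = -130*(1 - 260) - 32/3 = -130*(-259) - 32/3 = 33670 - 32/3 = 100978/3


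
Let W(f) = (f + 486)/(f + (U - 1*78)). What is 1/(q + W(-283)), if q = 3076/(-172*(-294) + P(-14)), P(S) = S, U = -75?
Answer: -11020772/4460663 ≈ -2.4707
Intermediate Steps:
q = 1538/25277 (q = 3076/(-172*(-294) - 14) = 3076/(50568 - 14) = 3076/50554 = 3076*(1/50554) = 1538/25277 ≈ 0.060846)
W(f) = (486 + f)/(-153 + f) (W(f) = (f + 486)/(f + (-75 - 1*78)) = (486 + f)/(f + (-75 - 78)) = (486 + f)/(f - 153) = (486 + f)/(-153 + f))
1/(q + W(-283)) = 1/(1538/25277 + (486 - 283)/(-153 - 283)) = 1/(1538/25277 + 203/(-436)) = 1/(1538/25277 - 1/436*203) = 1/(1538/25277 - 203/436) = 1/(-4460663/11020772) = -11020772/4460663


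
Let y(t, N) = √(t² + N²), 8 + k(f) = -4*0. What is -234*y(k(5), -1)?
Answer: -234*√65 ≈ -1886.6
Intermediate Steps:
k(f) = -8 (k(f) = -8 - 4*0 = -8 + 0 = -8)
y(t, N) = √(N² + t²)
-234*y(k(5), -1) = -234*√((-1)² + (-8)²) = -234*√(1 + 64) = -234*√65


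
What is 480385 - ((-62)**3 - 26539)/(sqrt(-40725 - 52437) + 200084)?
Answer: 9615821037436379/20016850109 - 264867*I*sqrt(93162)/40033700218 ≈ 4.8039e+5 - 0.0020194*I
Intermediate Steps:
480385 - ((-62)**3 - 26539)/(sqrt(-40725 - 52437) + 200084) = 480385 - (-238328 - 26539)/(sqrt(-93162) + 200084) = 480385 - (-264867)/(I*sqrt(93162) + 200084) = 480385 - (-264867)/(200084 + I*sqrt(93162)) = 480385 + 264867/(200084 + I*sqrt(93162))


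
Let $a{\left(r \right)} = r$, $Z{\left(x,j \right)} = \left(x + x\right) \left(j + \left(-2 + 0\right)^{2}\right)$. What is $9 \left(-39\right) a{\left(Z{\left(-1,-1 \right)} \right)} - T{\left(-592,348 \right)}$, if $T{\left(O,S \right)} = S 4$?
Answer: $714$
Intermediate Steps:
$Z{\left(x,j \right)} = 2 x \left(4 + j\right)$ ($Z{\left(x,j \right)} = 2 x \left(j + \left(-2\right)^{2}\right) = 2 x \left(j + 4\right) = 2 x \left(4 + j\right)$)
$T{\left(O,S \right)} = 4 S$
$9 \left(-39\right) a{\left(Z{\left(-1,-1 \right)} \right)} - T{\left(-592,348 \right)} = 9 \left(-39\right) 2 \left(-1\right) \left(4 - 1\right) - 4 \cdot 348 = - 351 \cdot 2 \left(-1\right) 3 - 1392 = \left(-351\right) \left(-6\right) - 1392 = 2106 - 1392 = 714$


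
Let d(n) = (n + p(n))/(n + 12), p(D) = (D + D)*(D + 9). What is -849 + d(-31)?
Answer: -17464/19 ≈ -919.16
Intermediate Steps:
p(D) = 2*D*(9 + D) (p(D) = (2*D)*(9 + D) = 2*D*(9 + D))
d(n) = (n + 2*n*(9 + n))/(12 + n) (d(n) = (n + 2*n*(9 + n))/(n + 12) = (n + 2*n*(9 + n))/(12 + n))
-849 + d(-31) = -849 - 31*(19 + 2*(-31))/(12 - 31) = -849 - 31*(19 - 62)/(-19) = -849 - 31*(-1/19)*(-43) = -849 - 1333/19 = -17464/19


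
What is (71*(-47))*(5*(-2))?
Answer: 33370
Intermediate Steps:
(71*(-47))*(5*(-2)) = -3337*(-10) = 33370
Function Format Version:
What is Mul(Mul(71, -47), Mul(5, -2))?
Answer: 33370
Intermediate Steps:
Mul(Mul(71, -47), Mul(5, -2)) = Mul(-3337, -10) = 33370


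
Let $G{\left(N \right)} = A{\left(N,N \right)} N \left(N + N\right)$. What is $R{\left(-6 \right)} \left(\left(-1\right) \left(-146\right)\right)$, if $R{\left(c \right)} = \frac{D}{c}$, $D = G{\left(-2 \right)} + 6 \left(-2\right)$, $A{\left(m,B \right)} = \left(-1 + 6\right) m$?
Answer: $\frac{6716}{3} \approx 2238.7$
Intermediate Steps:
$A{\left(m,B \right)} = 5 m$
$G{\left(N \right)} = 10 N^{3}$ ($G{\left(N \right)} = 5 N N \left(N + N\right) = 5 N N 2 N = 5 N 2 N^{2} = 10 N^{3}$)
$D = -92$ ($D = 10 \left(-2\right)^{3} + 6 \left(-2\right) = 10 \left(-8\right) - 12 = -80 - 12 = -92$)
$R{\left(c \right)} = - \frac{92}{c}$
$R{\left(-6 \right)} \left(\left(-1\right) \left(-146\right)\right) = - \frac{92}{-6} \left(\left(-1\right) \left(-146\right)\right) = \left(-92\right) \left(- \frac{1}{6}\right) 146 = \frac{46}{3} \cdot 146 = \frac{6716}{3}$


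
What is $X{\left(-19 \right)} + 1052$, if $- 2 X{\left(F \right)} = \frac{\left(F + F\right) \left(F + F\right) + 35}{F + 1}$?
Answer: $\frac{13117}{12} \approx 1093.1$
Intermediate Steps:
$X{\left(F \right)} = - \frac{35 + 4 F^{2}}{2 \left(1 + F\right)}$ ($X{\left(F \right)} = - \frac{\left(\left(F + F\right) \left(F + F\right) + 35\right) \frac{1}{F + 1}}{2} = - \frac{\left(2 F 2 F + 35\right) \frac{1}{1 + F}}{2} = - \frac{\left(4 F^{2} + 35\right) \frac{1}{1 + F}}{2} = - \frac{\left(35 + 4 F^{2}\right) \frac{1}{1 + F}}{2} = - \frac{\frac{1}{1 + F} \left(35 + 4 F^{2}\right)}{2} = - \frac{35 + 4 F^{2}}{2 \left(1 + F\right)}$)
$X{\left(-19 \right)} + 1052 = \frac{-35 - 4 \left(-19\right)^{2}}{2 \left(1 - 19\right)} + 1052 = \frac{-35 - 1444}{2 \left(-18\right)} + 1052 = \frac{1}{2} \left(- \frac{1}{18}\right) \left(-35 - 1444\right) + 1052 = \frac{1}{2} \left(- \frac{1}{18}\right) \left(-1479\right) + 1052 = \frac{493}{12} + 1052 = \frac{13117}{12}$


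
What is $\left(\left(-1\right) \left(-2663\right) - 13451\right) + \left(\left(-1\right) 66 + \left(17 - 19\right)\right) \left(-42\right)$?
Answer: $-7932$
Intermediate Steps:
$\left(\left(-1\right) \left(-2663\right) - 13451\right) + \left(\left(-1\right) 66 + \left(17 - 19\right)\right) \left(-42\right) = \left(2663 - 13451\right) + \left(-66 - 2\right) \left(-42\right) = -10788 - -2856 = -10788 + 2856 = -7932$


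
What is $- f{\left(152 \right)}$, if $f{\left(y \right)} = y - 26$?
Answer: $-126$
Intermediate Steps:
$f{\left(y \right)} = -26 + y$
$- f{\left(152 \right)} = - (-26 + 152) = \left(-1\right) 126 = -126$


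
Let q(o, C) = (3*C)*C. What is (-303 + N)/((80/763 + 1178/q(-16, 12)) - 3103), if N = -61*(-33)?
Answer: -281821680/510932537 ≈ -0.55158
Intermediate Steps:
q(o, C) = 3*C²
N = 2013
(-303 + N)/((80/763 + 1178/q(-16, 12)) - 3103) = (-303 + 2013)/((80/763 + 1178/((3*12²))) - 3103) = 1710/((80*(1/763) + 1178/((3*144))) - 3103) = 1710/((80/763 + 1178/432) - 3103) = 1710/((80/763 + 1178*(1/432)) - 3103) = 1710/((80/763 + 589/216) - 3103) = 1710/(466687/164808 - 3103) = 1710/(-510932537/164808) = 1710*(-164808/510932537) = -281821680/510932537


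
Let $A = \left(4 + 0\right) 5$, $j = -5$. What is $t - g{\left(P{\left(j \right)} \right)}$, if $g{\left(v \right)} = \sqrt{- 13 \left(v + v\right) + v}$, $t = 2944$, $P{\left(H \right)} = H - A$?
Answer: $2919$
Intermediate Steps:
$A = 20$ ($A = 4 \cdot 5 = 20$)
$P{\left(H \right)} = -20 + H$ ($P{\left(H \right)} = H - 20 = -20 + H$)
$g{\left(v \right)} = 5 \sqrt{- v}$ ($g{\left(v \right)} = \sqrt{- 13 \cdot 2 v + v} = \sqrt{- 26 v + v} = \sqrt{- 25 v} = 5 \sqrt{- v}$)
$t - g{\left(P{\left(j \right)} \right)} = 2944 - 5 \sqrt{- (-20 - 5)} = 2944 - 5 \sqrt{\left(-1\right) \left(-25\right)} = 2944 - 5 \sqrt{25} = 2944 - 5 \cdot 5 = 2944 - 25 = 2919$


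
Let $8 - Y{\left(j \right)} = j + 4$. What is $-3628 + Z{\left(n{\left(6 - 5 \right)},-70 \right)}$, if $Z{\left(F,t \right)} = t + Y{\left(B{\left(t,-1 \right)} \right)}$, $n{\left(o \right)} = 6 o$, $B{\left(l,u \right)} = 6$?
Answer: $-3700$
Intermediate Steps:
$Y{\left(j \right)} = 4 - j$ ($Y{\left(j \right)} = 8 - \left(j + 4\right) = 8 - \left(4 + j\right) = 4 - j$)
$Z{\left(F,t \right)} = -2 + t$ ($Z{\left(F,t \right)} = t + \left(4 - 6\right) = t - 2 = -2 + t$)
$-3628 + Z{\left(n{\left(6 - 5 \right)},-70 \right)} = -3628 - 72 = -3700$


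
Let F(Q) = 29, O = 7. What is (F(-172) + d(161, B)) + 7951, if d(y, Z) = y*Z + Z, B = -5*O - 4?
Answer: 1662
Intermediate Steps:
B = -39 (B = -5*7 - 4 = -35 - 4 = -39)
d(y, Z) = Z + Z*y (d(y, Z) = Z*y + Z = Z + Z*y)
(F(-172) + d(161, B)) + 7951 = (29 - 39*(1 + 161)) + 7951 = (29 - 39*162) + 7951 = (29 - 6318) + 7951 = -6289 + 7951 = 1662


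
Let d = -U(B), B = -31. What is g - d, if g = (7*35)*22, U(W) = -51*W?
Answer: 6971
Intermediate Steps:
g = 5390 (g = 245*22 = 5390)
d = -1581 (d = -(-51)*(-31) = -1*1581 = -1581)
g - d = 5390 - 1*(-1581) = 5390 + 1581 = 6971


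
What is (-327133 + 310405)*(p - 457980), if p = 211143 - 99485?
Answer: 5793274416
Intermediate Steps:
p = 111658
(-327133 + 310405)*(p - 457980) = (-327133 + 310405)*(111658 - 457980) = -16728*(-346322) = 5793274416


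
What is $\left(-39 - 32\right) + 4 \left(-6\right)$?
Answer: $-95$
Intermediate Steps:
$\left(-39 - 32\right) + 4 \left(-6\right) = -71 - 24 = -95$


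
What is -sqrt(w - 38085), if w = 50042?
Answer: -sqrt(11957) ≈ -109.35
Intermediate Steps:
-sqrt(w - 38085) = -sqrt(50042 - 38085) = -sqrt(11957)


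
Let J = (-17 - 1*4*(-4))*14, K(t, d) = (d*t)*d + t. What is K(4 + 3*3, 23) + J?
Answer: 6876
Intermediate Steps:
K(t, d) = t + t*d² (K(t, d) = t*d² + t = t + t*d²)
J = -14 (J = (-17 - 4*(-4))*14 = (-17 + 16)*14 = -1*14 = -14)
K(4 + 3*3, 23) + J = (4 + 3*3)*(1 + 23²) - 14 = (4 + 9)*(1 + 529) - 14 = 13*530 - 14 = 6890 - 14 = 6876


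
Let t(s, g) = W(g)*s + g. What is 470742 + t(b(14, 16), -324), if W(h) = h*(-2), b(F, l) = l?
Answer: 480786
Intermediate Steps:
W(h) = -2*h
t(s, g) = g - 2*g*s (t(s, g) = (-2*g)*s + g = -2*g*s + g = g - 2*g*s)
470742 + t(b(14, 16), -324) = 470742 - 324*(1 - 2*16) = 470742 - 324*(1 - 32) = 470742 - 324*(-31) = 470742 + 10044 = 480786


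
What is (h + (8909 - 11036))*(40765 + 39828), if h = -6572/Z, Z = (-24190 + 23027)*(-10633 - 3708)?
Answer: -2859065093139509/16678583 ≈ -1.7142e+8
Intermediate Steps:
Z = 16678583 (Z = -1163*(-14341) = 16678583)
h = -6572/16678583 ≈ -0.00039404
(h + (8909 - 11036))*(40765 + 39828) = (-6572/16678583 + (8909 - 11036))*(40765 + 39828) = (-6572/16678583 - 2127)*80593 = -35475352613/16678583*80593 = -2859065093139509/16678583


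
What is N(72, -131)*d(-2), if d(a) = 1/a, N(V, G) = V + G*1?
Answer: 59/2 ≈ 29.500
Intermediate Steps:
N(V, G) = G + V (N(V, G) = V + G = G + V)
N(72, -131)*d(-2) = (-131 + 72)/(-2) = -59*(-½) = 59/2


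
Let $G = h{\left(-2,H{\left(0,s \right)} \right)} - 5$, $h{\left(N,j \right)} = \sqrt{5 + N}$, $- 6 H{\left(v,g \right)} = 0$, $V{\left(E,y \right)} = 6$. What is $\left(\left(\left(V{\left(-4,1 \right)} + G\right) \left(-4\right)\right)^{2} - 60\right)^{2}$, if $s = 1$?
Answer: $3088 + 256 \sqrt{3} \approx 3531.4$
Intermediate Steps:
$H{\left(v,g \right)} = 0$ ($H{\left(v,g \right)} = \left(- \frac{1}{6}\right) 0 = 0$)
$G = -5 + \sqrt{3}$ ($G = \sqrt{5 - 2} - 5 = \sqrt{3} - 5 = -5 + \sqrt{3} \approx -3.2679$)
$\left(\left(\left(V{\left(-4,1 \right)} + G\right) \left(-4\right)\right)^{2} - 60\right)^{2} = \left(\left(\left(6 - \left(5 - \sqrt{3}\right)\right) \left(-4\right)\right)^{2} - 60\right)^{2} = \left(\left(\left(1 + \sqrt{3}\right) \left(-4\right)\right)^{2} - 60\right)^{2} = \left(\left(-4 - 4 \sqrt{3}\right)^{2} - 60\right)^{2} = \left(-60 + \left(-4 - 4 \sqrt{3}\right)^{2}\right)^{2}$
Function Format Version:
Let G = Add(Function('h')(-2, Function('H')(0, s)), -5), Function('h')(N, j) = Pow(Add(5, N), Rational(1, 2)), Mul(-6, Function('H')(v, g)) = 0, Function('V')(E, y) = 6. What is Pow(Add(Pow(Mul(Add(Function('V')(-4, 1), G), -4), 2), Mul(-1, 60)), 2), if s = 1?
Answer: Add(3088, Mul(256, Pow(3, Rational(1, 2)))) ≈ 3531.4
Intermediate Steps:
Function('H')(v, g) = 0 (Function('H')(v, g) = Mul(Rational(-1, 6), 0) = 0)
G = Add(-5, Pow(3, Rational(1, 2))) (G = Add(Pow(Add(5, -2), Rational(1, 2)), -5) = Add(Pow(3, Rational(1, 2)), -5) = Add(-5, Pow(3, Rational(1, 2))) ≈ -3.2679)
Pow(Add(Pow(Mul(Add(Function('V')(-4, 1), G), -4), 2), Mul(-1, 60)), 2) = Pow(Add(Pow(Mul(Add(6, Add(-5, Pow(3, Rational(1, 2)))), -4), 2), Mul(-1, 60)), 2) = Pow(Add(Pow(Mul(Add(1, Pow(3, Rational(1, 2))), -4), 2), -60), 2) = Pow(Add(Pow(Add(-4, Mul(-4, Pow(3, Rational(1, 2)))), 2), -60), 2) = Pow(Add(-60, Pow(Add(-4, Mul(-4, Pow(3, Rational(1, 2)))), 2)), 2)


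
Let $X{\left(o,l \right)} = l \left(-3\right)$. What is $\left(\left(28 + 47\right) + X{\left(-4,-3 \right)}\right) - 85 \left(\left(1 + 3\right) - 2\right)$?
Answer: $-86$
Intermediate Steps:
$X{\left(o,l \right)} = - 3 l$
$\left(\left(28 + 47\right) + X{\left(-4,-3 \right)}\right) - 85 \left(\left(1 + 3\right) - 2\right) = \left(\left(28 + 47\right) - -9\right) - 85 \left(\left(1 + 3\right) - 2\right) = \left(75 + 9\right) - 85 \left(4 - 2\right) = 84 - 170 = -86$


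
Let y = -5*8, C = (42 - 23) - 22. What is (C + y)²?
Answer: 1849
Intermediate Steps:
C = -3 (C = 19 - 22 = -3)
y = -40
(C + y)² = (-3 - 40)² = (-43)² = 1849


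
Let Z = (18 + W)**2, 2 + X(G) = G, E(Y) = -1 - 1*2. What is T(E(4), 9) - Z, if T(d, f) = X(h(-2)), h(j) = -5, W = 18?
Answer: -1303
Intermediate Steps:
E(Y) = -3 (E(Y) = -1 - 2 = -3)
X(G) = -2 + G
Z = 1296 (Z = (18 + 18)**2 = 36**2 = 1296)
T(d, f) = -7 (T(d, f) = -2 - 5 = -7)
T(E(4), 9) - Z = -7 - 1*1296 = -7 - 1296 = -1303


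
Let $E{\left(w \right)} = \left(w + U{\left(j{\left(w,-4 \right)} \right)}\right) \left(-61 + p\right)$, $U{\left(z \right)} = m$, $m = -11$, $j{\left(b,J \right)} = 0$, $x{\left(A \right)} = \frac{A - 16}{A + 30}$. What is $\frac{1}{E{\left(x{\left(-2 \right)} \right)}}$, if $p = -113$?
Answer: $\frac{7}{14181} \approx 0.00049362$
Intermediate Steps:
$x{\left(A \right)} = \frac{-16 + A}{30 + A}$
$U{\left(z \right)} = -11$
$E{\left(w \right)} = 1914 - 174 w$ ($E{\left(w \right)} = \left(w - 11\right) \left(-61 - 113\right) = \left(-11 + w\right) \left(-174\right) = 1914 - 174 w$)
$\frac{1}{E{\left(x{\left(-2 \right)} \right)}} = \frac{1}{1914 - 174 \frac{-16 - 2}{30 - 2}} = \frac{1}{1914 - 174 \cdot \frac{1}{28} \left(-18\right)} = \frac{1}{1914 - - \frac{783}{7}} = \frac{1}{1914 + \frac{783}{7}} = \frac{1}{\frac{14181}{7}} = \frac{7}{14181}$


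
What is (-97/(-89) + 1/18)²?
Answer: 3367225/2566404 ≈ 1.3120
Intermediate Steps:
(-97/(-89) + 1/18)² = (-97*(-1/89) + 1/18)² = (97/89 + 1/18)² = (1835/1602)² = 3367225/2566404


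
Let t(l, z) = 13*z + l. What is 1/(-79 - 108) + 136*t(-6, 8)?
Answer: 2492335/187 ≈ 13328.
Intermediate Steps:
t(l, z) = l + 13*z
1/(-79 - 108) + 136*t(-6, 8) = 1/(-79 - 108) + 136*(-6 + 13*8) = 1/(-187) + 136*(-6 + 104) = -1/187 + 136*98 = -1/187 + 13328 = 2492335/187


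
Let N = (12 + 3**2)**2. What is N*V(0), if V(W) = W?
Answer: 0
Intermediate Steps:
N = 441 (N = (12 + 9)**2 = 21**2 = 441)
N*V(0) = 441*0 = 0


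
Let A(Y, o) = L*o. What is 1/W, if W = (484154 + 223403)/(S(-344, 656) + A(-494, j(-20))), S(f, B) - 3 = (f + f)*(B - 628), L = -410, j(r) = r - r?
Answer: -1133/41621 ≈ -0.027222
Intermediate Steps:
j(r) = 0
A(Y, o) = -410*o
S(f, B) = 3 + 2*f*(-628 + B) (S(f, B) = 3 + (f + f)*(B - 628) = 3 + (2*f)*(-628 + B) = 3 + 2*f*(-628 + B))
W = -41621/1133 (W = (484154 + 223403)/((3 - 1256*(-344) + 2*656*(-344)) - 410*0) = 707557/((3 + 432064 - 451328) + 0) = 707557/(-19261 + 0) = 707557/(-19261) = 707557*(-1/19261) = -41621/1133 ≈ -36.735)
1/W = 1/(-41621/1133) = -1133/41621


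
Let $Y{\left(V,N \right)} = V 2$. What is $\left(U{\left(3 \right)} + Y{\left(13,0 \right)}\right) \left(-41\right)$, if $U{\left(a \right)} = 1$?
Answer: $-1107$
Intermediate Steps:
$Y{\left(V,N \right)} = 2 V$
$\left(U{\left(3 \right)} + Y{\left(13,0 \right)}\right) \left(-41\right) = \left(1 + 2 \cdot 13\right) \left(-41\right) = \left(1 + 26\right) \left(-41\right) = 27 \left(-41\right) = -1107$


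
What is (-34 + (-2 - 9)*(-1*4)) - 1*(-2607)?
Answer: 2617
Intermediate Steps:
(-34 + (-2 - 9)*(-1*4)) - 1*(-2607) = (-34 - 11*(-4)) + 2607 = (-34 + 44) + 2607 = 10 + 2607 = 2617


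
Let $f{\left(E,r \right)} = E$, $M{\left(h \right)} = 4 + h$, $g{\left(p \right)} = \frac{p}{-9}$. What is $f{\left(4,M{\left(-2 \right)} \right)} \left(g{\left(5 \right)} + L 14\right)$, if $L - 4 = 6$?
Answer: $\frac{5020}{9} \approx 557.78$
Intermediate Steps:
$L = 10$ ($L = 4 + 6 = 10$)
$g{\left(p \right)} = - \frac{p}{9}$ ($g{\left(p \right)} = p \left(- \frac{1}{9}\right) = - \frac{p}{9}$)
$f{\left(4,M{\left(-2 \right)} \right)} \left(g{\left(5 \right)} + L 14\right) = 4 \left(\left(- \frac{1}{9}\right) 5 + 10 \cdot 14\right) = 4 \left(- \frac{5}{9} + 140\right) = 4 \cdot \frac{1255}{9} = \frac{5020}{9}$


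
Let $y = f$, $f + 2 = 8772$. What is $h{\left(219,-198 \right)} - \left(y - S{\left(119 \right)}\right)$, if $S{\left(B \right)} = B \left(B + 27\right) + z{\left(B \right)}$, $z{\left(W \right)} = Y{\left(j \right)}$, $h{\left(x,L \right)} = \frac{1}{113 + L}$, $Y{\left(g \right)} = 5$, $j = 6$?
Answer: $\frac{731764}{85} \approx 8609.0$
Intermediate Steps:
$f = 8770$ ($f = -2 + 8772 = 8770$)
$y = 8770$
$z{\left(W \right)} = 5$
$S{\left(B \right)} = 5 + B \left(27 + B\right)$ ($S{\left(B \right)} = B \left(B + 27\right) + 5 = B \left(27 + B\right) + 5 = 5 + B \left(27 + B\right)$)
$h{\left(219,-198 \right)} - \left(y - S{\left(119 \right)}\right) = \frac{1}{113 - 198} + \left(\left(5 + 119^{2} + 27 \cdot 119\right) - 8770\right) = \frac{1}{-85} + \left(\left(5 + 14161 + 3213\right) - 8770\right) = - \frac{1}{85} + \left(17379 - 8770\right) = - \frac{1}{85} + 8609 = \frac{731764}{85}$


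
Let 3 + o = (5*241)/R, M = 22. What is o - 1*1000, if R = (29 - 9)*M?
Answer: -88023/88 ≈ -1000.3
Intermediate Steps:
R = 440 (R = (29 - 9)*22 = 20*22 = 440)
o = -23/88 (o = -3 + (5*241)/440 = -3 + 1205*(1/440) = -3 + 241/88 = -23/88 ≈ -0.26136)
o - 1*1000 = -23/88 - 1*1000 = -23/88 - 1000 = -88023/88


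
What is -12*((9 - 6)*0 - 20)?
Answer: 240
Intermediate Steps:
-12*((9 - 6)*0 - 20) = -12*(3*0 - 20) = -12*(0 - 20) = -12*(-20) = 240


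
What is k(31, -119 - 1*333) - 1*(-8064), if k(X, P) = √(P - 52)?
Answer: 8064 + 6*I*√14 ≈ 8064.0 + 22.45*I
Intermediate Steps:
k(X, P) = √(-52 + P)
k(31, -119 - 1*333) - 1*(-8064) = √(-52 + (-119 - 1*333)) - 1*(-8064) = √(-52 + (-119 - 333)) + 8064 = √(-52 - 452) + 8064 = √(-504) + 8064 = 6*I*√14 + 8064 = 8064 + 6*I*√14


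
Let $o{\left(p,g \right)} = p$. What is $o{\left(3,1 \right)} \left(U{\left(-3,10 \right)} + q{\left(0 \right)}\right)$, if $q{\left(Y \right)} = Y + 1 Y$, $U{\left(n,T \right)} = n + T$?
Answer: $21$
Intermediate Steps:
$U{\left(n,T \right)} = T + n$
$q{\left(Y \right)} = 2 Y$ ($q{\left(Y \right)} = Y + Y = 2 Y$)
$o{\left(3,1 \right)} \left(U{\left(-3,10 \right)} + q{\left(0 \right)}\right) = 3 \left(\left(10 - 3\right) + 2 \cdot 0\right) = 3 \left(7 + 0\right) = 3 \cdot 7 = 21$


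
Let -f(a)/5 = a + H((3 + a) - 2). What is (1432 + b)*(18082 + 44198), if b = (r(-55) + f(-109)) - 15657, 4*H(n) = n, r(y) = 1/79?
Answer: -66642963120/79 ≈ -8.4358e+8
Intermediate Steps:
r(y) = 1/79
H(n) = n/4
f(a) = -5/4 - 25*a/4 (f(a) = -5*(a + ((3 + a) - 2)/4) = -5*(a + (1 + a)/4) = -5*(a + (¼ + a/4)) = -5*(¼ + 5*a/4) = -5/4 - 25*a/4)
b = -1183182/79 (b = (1/79 + (-5/4 - 25/4*(-109))) - 15657 = (1/79 + (-5/4 + 2725/4)) - 15657 = (1/79 + 680) - 15657 = 53721/79 - 15657 = -1183182/79 ≈ -14977.)
(1432 + b)*(18082 + 44198) = (1432 - 1183182/79)*(18082 + 44198) = -1070054/79*62280 = -66642963120/79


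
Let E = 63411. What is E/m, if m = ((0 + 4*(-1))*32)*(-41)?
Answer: 63411/5248 ≈ 12.083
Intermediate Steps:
m = 5248 (m = ((0 - 4)*32)*(-41) = -4*32*(-41) = -128*(-41) = 5248)
E/m = 63411/5248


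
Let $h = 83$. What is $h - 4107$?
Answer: $-4024$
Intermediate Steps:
$h - 4107 = 83 - 4107 = -4024$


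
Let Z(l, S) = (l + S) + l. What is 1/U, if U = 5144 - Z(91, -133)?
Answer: 1/5095 ≈ 0.00019627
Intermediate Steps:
Z(l, S) = S + 2*l (Z(l, S) = (S + l) + l = S + 2*l)
U = 5095 (U = 5144 - (-133 + 2*91) = 5144 - (-133 + 182) = 5144 - 1*49 = 5144 - 49 = 5095)
1/U = 1/5095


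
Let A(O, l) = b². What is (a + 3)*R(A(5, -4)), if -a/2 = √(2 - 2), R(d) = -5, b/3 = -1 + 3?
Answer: -15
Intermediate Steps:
b = 6 (b = 3*(-1 + 3) = 3*2 = 6)
A(O, l) = 36 (A(O, l) = 6² = 36)
a = 0 (a = -2*√(2 - 2) = -2*√0 = -2*0 = 0)
(a + 3)*R(A(5, -4)) = (0 + 3)*(-5) = 3*(-5) = -15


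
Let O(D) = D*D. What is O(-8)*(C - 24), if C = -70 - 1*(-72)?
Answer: -1408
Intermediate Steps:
C = 2 (C = -70 + 72 = 2)
O(D) = D²
O(-8)*(C - 24) = (-8)²*(2 - 24) = 64*(-22) = -1408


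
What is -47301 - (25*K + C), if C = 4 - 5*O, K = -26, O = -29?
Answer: -46800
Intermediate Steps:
C = 149 (C = 4 - 5*(-29) = 4 + 145 = 149)
-47301 - (25*K + C) = -47301 - (25*(-26) + 149) = -47301 - (-650 + 149) = -47301 - 1*(-501) = -47301 + 501 = -46800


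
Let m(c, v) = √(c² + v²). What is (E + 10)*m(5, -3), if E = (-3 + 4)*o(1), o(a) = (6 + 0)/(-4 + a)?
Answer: 8*√34 ≈ 46.648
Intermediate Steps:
o(a) = 6/(-4 + a)
E = -2 (E = (-3 + 4)*(6/(-4 + 1)) = 1*(6/(-3)) = 1*(6*(-⅓)) = 1*(-2) = -2)
(E + 10)*m(5, -3) = (-2 + 10)*√(5² + (-3)²) = 8*√(25 + 9) = 8*√34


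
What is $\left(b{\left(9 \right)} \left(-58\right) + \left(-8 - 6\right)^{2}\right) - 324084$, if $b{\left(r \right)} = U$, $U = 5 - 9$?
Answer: $-323656$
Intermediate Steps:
$U = -4$
$b{\left(r \right)} = -4$
$\left(b{\left(9 \right)} \left(-58\right) + \left(-8 - 6\right)^{2}\right) - 324084 = \left(\left(-4\right) \left(-58\right) + \left(-8 - 6\right)^{2}\right) - 324084 = \left(232 + \left(-14\right)^{2}\right) - 324084 = \left(232 + 196\right) - 324084 = 428 - 324084 = -323656$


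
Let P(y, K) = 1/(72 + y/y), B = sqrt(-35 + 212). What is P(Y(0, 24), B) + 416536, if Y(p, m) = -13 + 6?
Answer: 30407129/73 ≈ 4.1654e+5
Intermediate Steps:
B = sqrt(177) ≈ 13.304
Y(p, m) = -7
P(y, K) = 1/73 (P(y, K) = 1/(72 + 1) = 1/73)
P(Y(0, 24), B) + 416536 = 1/73 + 416536 = 30407129/73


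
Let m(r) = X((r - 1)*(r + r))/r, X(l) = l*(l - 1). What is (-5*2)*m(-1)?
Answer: 120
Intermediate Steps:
X(l) = l*(-1 + l)
m(r) = 2*(-1 + r)*(-1 + 2*r*(-1 + r)) (m(r) = (((r - 1)*(r + r))*(-1 + (r - 1)*(r + r)))/r = (((-1 + r)*(2*r))*(-1 + (-1 + r)*(2*r)))/r = ((2*r*(-1 + r))*(-1 + 2*r*(-1 + r)))/r = (2*r*(-1 + r)*(-1 + 2*r*(-1 + r)))/r = 2*(-1 + r)*(-1 + 2*r*(-1 + r)))
(-5*2)*m(-1) = (-5*2)*(2*(-1 - 1)*(-1 + 2*(-1)*(-1 - 1))) = -20*(-2)*(-1 + 2*(-1)*(-2)) = -20*(-2)*(-1 + 4) = -20*(-2)*3 = -10*(-12) = 120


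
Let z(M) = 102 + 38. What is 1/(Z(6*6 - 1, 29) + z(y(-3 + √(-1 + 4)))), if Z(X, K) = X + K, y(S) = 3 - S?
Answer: 1/204 ≈ 0.0049020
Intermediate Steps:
Z(X, K) = K + X
z(M) = 140
1/(Z(6*6 - 1, 29) + z(y(-3 + √(-1 + 4)))) = 1/((29 + (6*6 - 1)) + 140) = 1/((29 + (36 - 1)) + 140) = 1/((29 + 35) + 140) = 1/(64 + 140) = 1/204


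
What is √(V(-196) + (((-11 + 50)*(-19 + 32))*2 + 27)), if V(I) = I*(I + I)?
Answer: √77873 ≈ 279.06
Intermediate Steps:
V(I) = 2*I² (V(I) = I*(2*I) = 2*I²)
√(V(-196) + (((-11 + 50)*(-19 + 32))*2 + 27)) = √(2*(-196)² + (((-11 + 50)*(-19 + 32))*2 + 27)) = √(2*38416 + ((39*13)*2 + 27)) = √(76832 + (507*2 + 27)) = √(76832 + (1014 + 27)) = √(76832 + 1041) = √77873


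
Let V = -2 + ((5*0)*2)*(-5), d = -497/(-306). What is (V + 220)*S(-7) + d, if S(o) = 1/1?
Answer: 67205/306 ≈ 219.62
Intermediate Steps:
d = 497/306 (d = -497*(-1/306) = 497/306 ≈ 1.6242)
V = -2 (V = -2 + (0*2)*(-5) = -2 + 0*(-5) = -2 + 0 = -2)
S(o) = 1
(V + 220)*S(-7) + d = (-2 + 220)*1 + 497/306 = 218*1 + 497/306 = 218 + 497/306 = 67205/306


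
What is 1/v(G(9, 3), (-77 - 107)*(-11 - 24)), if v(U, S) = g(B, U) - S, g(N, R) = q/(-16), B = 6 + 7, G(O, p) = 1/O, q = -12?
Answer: -4/25757 ≈ -0.00015530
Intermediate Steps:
B = 13
g(N, R) = ¾ (g(N, R) = -12/(-16) = -12*(-1/16) = ¾)
v(U, S) = ¾ - S
1/v(G(9, 3), (-77 - 107)*(-11 - 24)) = 1/(¾ - (-77 - 107)*(-11 - 24)) = 1/(¾ - (-184)*(-35)) = 1/(¾ - 1*6440) = 1/(¾ - 6440) = 1/(-25757/4) = -4/25757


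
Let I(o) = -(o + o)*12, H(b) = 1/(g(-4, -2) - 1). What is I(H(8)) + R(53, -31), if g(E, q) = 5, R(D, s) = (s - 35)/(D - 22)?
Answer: -252/31 ≈ -8.1290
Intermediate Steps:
R(D, s) = (-35 + s)/(-22 + D)
H(b) = 1/4 (H(b) = 1/(5 - 1) = 1/4)
I(o) = -24*o (I(o) = -2*o*12 = -24*o)
I(H(8)) + R(53, -31) = -24*1/4 + (-35 - 31)/(-22 + 53) = -6 - 66/31 = -252/31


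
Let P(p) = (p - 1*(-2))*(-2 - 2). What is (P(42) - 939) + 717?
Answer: -398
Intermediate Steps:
P(p) = -8 - 4*p (P(p) = (p + 2)*(-4) = (2 + p)*(-4) = -8 - 4*p)
(P(42) - 939) + 717 = ((-8 - 4*42) - 939) + 717 = ((-8 - 168) - 939) + 717 = (-176 - 939) + 717 = -1115 + 717 = -398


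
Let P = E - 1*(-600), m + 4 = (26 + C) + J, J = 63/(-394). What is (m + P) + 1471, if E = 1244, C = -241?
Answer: 1219761/394 ≈ 3095.8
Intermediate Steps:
J = -63/394 (J = 63*(-1/394) = -63/394 ≈ -0.15990)
m = -86349/394 (m = -4 + ((26 - 241) - 63/394) = -4 + (-215 - 63/394) = -4 - 84773/394 = -86349/394 ≈ -219.16)
P = 1844 (P = 1244 - 1*(-600) = 1244 + 600 = 1844)
(m + P) + 1471 = (-86349/394 + 1844) + 1471 = 640187/394 + 1471 = 1219761/394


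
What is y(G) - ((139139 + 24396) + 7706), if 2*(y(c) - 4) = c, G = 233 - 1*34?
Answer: -342275/2 ≈ -1.7114e+5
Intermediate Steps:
G = 199 (G = 233 - 34 = 199)
y(c) = 4 + c/2
y(G) - ((139139 + 24396) + 7706) = (4 + (1/2)*199) - ((139139 + 24396) + 7706) = (4 + 199/2) - (163535 + 7706) = 207/2 - 1*171241 = 207/2 - 171241 = -342275/2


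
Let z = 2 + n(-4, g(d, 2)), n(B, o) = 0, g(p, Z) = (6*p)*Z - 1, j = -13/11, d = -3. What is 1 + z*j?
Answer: -15/11 ≈ -1.3636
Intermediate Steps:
j = -13/11 (j = -13*1/11 = -13/11 ≈ -1.1818)
g(p, Z) = -1 + 6*Z*p (g(p, Z) = 6*Z*p - 1 = -1 + 6*Z*p)
z = 2 (z = 2 + 0 = 2)
1 + z*j = 1 + 2*(-13/11) = 1 - 26/11 = -15/11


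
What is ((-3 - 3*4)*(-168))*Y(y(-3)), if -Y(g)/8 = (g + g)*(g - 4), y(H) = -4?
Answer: -1290240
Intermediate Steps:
Y(g) = -16*g*(-4 + g) (Y(g) = -8*(g + g)*(g - 4) = -8*2*g*(-4 + g) = -16*g*(-4 + g))
((-3 - 3*4)*(-168))*Y(y(-3)) = ((-3 - 3*4)*(-168))*(16*(-4)*(4 - 1*(-4))) = ((-3 - 12)*(-168))*(16*(-4)*(4 + 4)) = (-15*(-168))*(16*(-4)*8) = 2520*(-512) = -1290240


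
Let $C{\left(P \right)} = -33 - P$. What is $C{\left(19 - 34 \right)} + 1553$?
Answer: $1535$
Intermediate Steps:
$C{\left(19 - 34 \right)} + 1553 = \left(-33 - \left(19 - 34\right)\right) + 1553 = \left(-33 - -15\right) + 1553 = \left(-33 + 15\right) + 1553 = -18 + 1553 = 1535$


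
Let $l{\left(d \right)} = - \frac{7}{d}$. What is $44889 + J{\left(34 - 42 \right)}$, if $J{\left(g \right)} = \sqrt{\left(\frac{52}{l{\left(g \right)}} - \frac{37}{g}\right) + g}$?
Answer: $44889 + \frac{\sqrt{43946}}{28} \approx 44897.0$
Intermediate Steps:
$J{\left(g \right)} = \sqrt{- \frac{37}{g} - \frac{45 g}{7}}$ ($J{\left(g \right)} = \sqrt{\left(\frac{52}{\left(-7\right) \frac{1}{g}} - \frac{37}{g}\right) + g} = \sqrt{\left(52 \left(- \frac{g}{7}\right) - \frac{37}{g}\right) + g} = \sqrt{\left(- \frac{52 g}{7} - \frac{37}{g}\right) + g} = \sqrt{\left(- \frac{37}{g} - \frac{52 g}{7}\right) + g} = \sqrt{- \frac{37}{g} - \frac{45 g}{7}}$)
$44889 + J{\left(34 - 42 \right)} = 44889 + \frac{\sqrt{- \frac{1813}{34 - 42} - 315 \left(34 - 42\right)}}{7} = 44889 + \frac{\sqrt{- \frac{1813}{-8} - -2520}}{7} = 44889 + \frac{\sqrt{\left(-1813\right) \left(- \frac{1}{8}\right) + 2520}}{7} = 44889 + \frac{\sqrt{\frac{1813}{8} + 2520}}{7} = 44889 + \frac{\sqrt{\frac{21973}{8}}}{7} = 44889 + \frac{\frac{1}{4} \sqrt{43946}}{7} = 44889 + \frac{\sqrt{43946}}{28}$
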